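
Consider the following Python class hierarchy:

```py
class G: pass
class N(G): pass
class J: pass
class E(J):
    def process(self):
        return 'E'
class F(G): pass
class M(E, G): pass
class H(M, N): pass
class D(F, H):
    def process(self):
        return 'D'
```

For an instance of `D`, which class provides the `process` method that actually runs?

D

L[D] = D + merge(L[F], L[H], [F H])
  take F:  [F G object] + [H M E J N G object] + [F H]
  take H:  [G object] + [H M E J N G object] + [H]
  take M:  [G object] + [M E J N G object]
  take E:  [G object] + [E J N G object]
  take J:  [G object] + [J N G object]
  take N:  [G object] + [N G object]
  take G:  [G object] + [G object]
  take object:  [object] + [object]
MRO: D F H M E J N G object
process is defined in: D, E. First along the MRO is D.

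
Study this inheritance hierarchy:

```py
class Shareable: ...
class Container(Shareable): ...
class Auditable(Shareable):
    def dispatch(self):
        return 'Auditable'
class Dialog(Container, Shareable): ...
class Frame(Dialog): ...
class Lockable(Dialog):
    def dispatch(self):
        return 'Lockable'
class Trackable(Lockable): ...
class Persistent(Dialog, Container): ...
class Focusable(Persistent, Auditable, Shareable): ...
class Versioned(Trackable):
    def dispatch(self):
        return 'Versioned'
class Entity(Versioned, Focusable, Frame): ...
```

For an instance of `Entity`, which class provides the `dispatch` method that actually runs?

L[Entity] = Entity + merge(L[Versioned], L[Focusable], L[Frame], [Versioned Focusable Frame])
  take Versioned:  [Versioned Trackable Lockable Dialog Container Shareable object] + [Focusable Persistent Dialog Container Auditable Shareable object] + [Frame Dialog Container Shareable object] + [Versioned Focusable Frame]
  take Trackable:  [Trackable Lockable Dialog Container Shareable object] + [Focusable Persistent Dialog Container Auditable Shareable object] + [Frame Dialog Container Shareable object] + [Focusable Frame]
  take Lockable:  [Lockable Dialog Container Shareable object] + [Focusable Persistent Dialog Container Auditable Shareable object] + [Frame Dialog Container Shareable object] + [Focusable Frame]
  take Focusable:  [Dialog Container Shareable object] + [Focusable Persistent Dialog Container Auditable Shareable object] + [Frame Dialog Container Shareable object] + [Focusable Frame]
  take Persistent:  [Dialog Container Shareable object] + [Persistent Dialog Container Auditable Shareable object] + [Frame Dialog Container Shareable object] + [Frame]
  take Frame:  [Dialog Container Shareable object] + [Dialog Container Auditable Shareable object] + [Frame Dialog Container Shareable object] + [Frame]
  take Dialog:  [Dialog Container Shareable object] + [Dialog Container Auditable Shareable object] + [Dialog Container Shareable object]
  take Container:  [Container Shareable object] + [Container Auditable Shareable object] + [Container Shareable object]
  take Auditable:  [Shareable object] + [Auditable Shareable object] + [Shareable object]
  take Shareable:  [Shareable object] + [Shareable object] + [Shareable object]
  take object:  [object] + [object] + [object]
MRO: Entity Versioned Trackable Lockable Focusable Persistent Frame Dialog Container Auditable Shareable object
dispatch is defined in: Auditable, Lockable, Versioned. First along the MRO is Versioned.

Versioned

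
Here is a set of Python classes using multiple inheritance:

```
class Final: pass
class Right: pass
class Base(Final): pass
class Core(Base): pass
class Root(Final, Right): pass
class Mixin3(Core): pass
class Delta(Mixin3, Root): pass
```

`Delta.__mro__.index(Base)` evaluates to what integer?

3

L[Delta] = Delta + merge(L[Mixin3], L[Root], [Mixin3 Root])
  take Mixin3:  [Mixin3 Core Base Final object] + [Root Final Right object] + [Mixin3 Root]
  take Core:  [Core Base Final object] + [Root Final Right object] + [Root]
  take Base:  [Base Final object] + [Root Final Right object] + [Root]
  take Root:  [Final object] + [Root Final Right object] + [Root]
  take Final:  [Final object] + [Final Right object]
  take Right:  [object] + [Right object]
  take object:  [object] + [object]
MRO: Delta Mixin3 Core Base Root Final Right object
Base sits at index 3.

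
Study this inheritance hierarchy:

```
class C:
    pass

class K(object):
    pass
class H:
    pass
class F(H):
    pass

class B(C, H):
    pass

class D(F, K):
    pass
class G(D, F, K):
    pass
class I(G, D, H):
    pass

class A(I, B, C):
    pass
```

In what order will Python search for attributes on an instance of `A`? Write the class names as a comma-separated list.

L[A] = A + merge(L[I], L[B], L[C], [I B C])
  take I:  [I G D F H K object] + [B C H object] + [C object] + [I B C]
  take G:  [G D F H K object] + [B C H object] + [C object] + [B C]
  take D:  [D F H K object] + [B C H object] + [C object] + [B C]
  take F:  [F H K object] + [B C H object] + [C object] + [B C]
  take B:  [H K object] + [B C H object] + [C object] + [B C]
  take C:  [H K object] + [C H object] + [C object] + [C]
  take H:  [H K object] + [H object] + [object]
  take K:  [K object] + [object] + [object]
  take object:  [object] + [object] + [object]

A, I, G, D, F, B, C, H, K, object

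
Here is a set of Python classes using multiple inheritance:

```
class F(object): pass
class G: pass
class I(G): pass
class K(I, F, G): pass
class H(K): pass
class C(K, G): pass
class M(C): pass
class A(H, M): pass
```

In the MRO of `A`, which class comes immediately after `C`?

L[A] = A + merge(L[H], L[M], [H M])
  take H:  [H K I F G object] + [M C K I F G object] + [H M]
  take M:  [K I F G object] + [M C K I F G object] + [M]
  take C:  [K I F G object] + [C K I F G object]
  take K:  [K I F G object] + [K I F G object]
  take I:  [I F G object] + [I F G object]
  take F:  [F G object] + [F G object]
  take G:  [G object] + [G object]
  take object:  [object] + [object]
MRO: A H M C K I F G object
C is at position 3; next is K.

K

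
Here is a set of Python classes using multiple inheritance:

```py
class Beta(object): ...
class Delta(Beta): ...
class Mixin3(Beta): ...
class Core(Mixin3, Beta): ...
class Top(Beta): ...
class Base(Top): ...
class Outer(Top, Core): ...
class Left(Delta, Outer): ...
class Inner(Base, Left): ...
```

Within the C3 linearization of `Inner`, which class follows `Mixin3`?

Beta

L[Inner] = Inner + merge(L[Base], L[Left], [Base Left])
  take Base:  [Base Top Beta object] + [Left Delta Outer Top Core Mixin3 Beta object] + [Base Left]
  take Left:  [Top Beta object] + [Left Delta Outer Top Core Mixin3 Beta object] + [Left]
  take Delta:  [Top Beta object] + [Delta Outer Top Core Mixin3 Beta object]
  take Outer:  [Top Beta object] + [Outer Top Core Mixin3 Beta object]
  take Top:  [Top Beta object] + [Top Core Mixin3 Beta object]
  take Core:  [Beta object] + [Core Mixin3 Beta object]
  take Mixin3:  [Beta object] + [Mixin3 Beta object]
  take Beta:  [Beta object] + [Beta object]
  take object:  [object] + [object]
MRO: Inner Base Left Delta Outer Top Core Mixin3 Beta object
Mixin3 is at position 7; next is Beta.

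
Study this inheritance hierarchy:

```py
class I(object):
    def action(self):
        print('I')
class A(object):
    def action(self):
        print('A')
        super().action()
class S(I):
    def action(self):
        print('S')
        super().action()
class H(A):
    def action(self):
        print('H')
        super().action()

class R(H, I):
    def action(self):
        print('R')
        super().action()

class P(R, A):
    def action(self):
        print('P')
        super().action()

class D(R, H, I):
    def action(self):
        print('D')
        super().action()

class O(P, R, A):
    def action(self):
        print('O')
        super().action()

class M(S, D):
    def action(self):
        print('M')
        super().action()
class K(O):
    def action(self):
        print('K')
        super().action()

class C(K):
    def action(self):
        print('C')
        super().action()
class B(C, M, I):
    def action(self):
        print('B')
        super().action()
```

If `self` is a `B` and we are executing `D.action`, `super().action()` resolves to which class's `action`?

L[B] = B + merge(L[C], L[M], L[I], [C M I])
  take C:  [C K O P R H A I object] + [M S D R H A I object] + [I object] + [C M I]
  take K:  [K O P R H A I object] + [M S D R H A I object] + [I object] + [M I]
  take O:  [O P R H A I object] + [M S D R H A I object] + [I object] + [M I]
  take P:  [P R H A I object] + [M S D R H A I object] + [I object] + [M I]
  take M:  [R H A I object] + [M S D R H A I object] + [I object] + [M I]
  take S:  [R H A I object] + [S D R H A I object] + [I object] + [I]
  take D:  [R H A I object] + [D R H A I object] + [I object] + [I]
  take R:  [R H A I object] + [R H A I object] + [I object] + [I]
  take H:  [H A I object] + [H A I object] + [I object] + [I]
  take A:  [A I object] + [A I object] + [I object] + [I]
  take I:  [I object] + [I object] + [I object] + [I]
  take object:  [object] + [object] + [object]
MRO: B C K O P M S D R H A I object
super() in D.action on a B instance goes to the class after D in B's MRO: R.

R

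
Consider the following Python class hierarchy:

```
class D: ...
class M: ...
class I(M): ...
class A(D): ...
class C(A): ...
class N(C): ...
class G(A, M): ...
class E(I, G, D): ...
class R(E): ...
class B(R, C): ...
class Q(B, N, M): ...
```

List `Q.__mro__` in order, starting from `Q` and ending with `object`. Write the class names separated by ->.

Q -> B -> R -> E -> I -> G -> N -> C -> A -> D -> M -> object

L[Q] = Q + merge(L[B], L[N], L[M], [B N M])
  take B:  [B R E I G C A D M object] + [N C A D object] + [M object] + [B N M]
  take R:  [R E I G C A D M object] + [N C A D object] + [M object] + [N M]
  take E:  [E I G C A D M object] + [N C A D object] + [M object] + [N M]
  take I:  [I G C A D M object] + [N C A D object] + [M object] + [N M]
  take G:  [G C A D M object] + [N C A D object] + [M object] + [N M]
  take N:  [C A D M object] + [N C A D object] + [M object] + [N M]
  take C:  [C A D M object] + [C A D object] + [M object] + [M]
  take A:  [A D M object] + [A D object] + [M object] + [M]
  take D:  [D M object] + [D object] + [M object] + [M]
  take M:  [M object] + [object] + [M object] + [M]
  take object:  [object] + [object] + [object]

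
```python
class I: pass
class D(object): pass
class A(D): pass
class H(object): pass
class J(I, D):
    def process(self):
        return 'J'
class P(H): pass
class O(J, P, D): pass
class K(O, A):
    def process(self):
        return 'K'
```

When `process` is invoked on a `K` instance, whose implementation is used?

K

L[K] = K + merge(L[O], L[A], [O A])
  take O:  [O J I P D H object] + [A D object] + [O A]
  take J:  [J I P D H object] + [A D object] + [A]
  take I:  [I P D H object] + [A D object] + [A]
  take P:  [P D H object] + [A D object] + [A]
  take A:  [D H object] + [A D object] + [A]
  take D:  [D H object] + [D object]
  take H:  [H object] + [object]
  take object:  [object] + [object]
MRO: K O J I P A D H object
process is defined in: J, K. First along the MRO is K.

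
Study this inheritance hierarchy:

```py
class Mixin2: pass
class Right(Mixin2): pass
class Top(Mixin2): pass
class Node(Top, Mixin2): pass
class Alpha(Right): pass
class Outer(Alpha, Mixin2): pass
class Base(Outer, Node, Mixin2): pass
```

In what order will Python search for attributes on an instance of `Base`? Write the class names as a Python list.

L[Base] = Base + merge(L[Outer], L[Node], L[Mixin2], [Outer Node Mixin2])
  take Outer:  [Outer Alpha Right Mixin2 object] + [Node Top Mixin2 object] + [Mixin2 object] + [Outer Node Mixin2]
  take Alpha:  [Alpha Right Mixin2 object] + [Node Top Mixin2 object] + [Mixin2 object] + [Node Mixin2]
  take Right:  [Right Mixin2 object] + [Node Top Mixin2 object] + [Mixin2 object] + [Node Mixin2]
  take Node:  [Mixin2 object] + [Node Top Mixin2 object] + [Mixin2 object] + [Node Mixin2]
  take Top:  [Mixin2 object] + [Top Mixin2 object] + [Mixin2 object] + [Mixin2]
  take Mixin2:  [Mixin2 object] + [Mixin2 object] + [Mixin2 object] + [Mixin2]
  take object:  [object] + [object] + [object]

[Base, Outer, Alpha, Right, Node, Top, Mixin2, object]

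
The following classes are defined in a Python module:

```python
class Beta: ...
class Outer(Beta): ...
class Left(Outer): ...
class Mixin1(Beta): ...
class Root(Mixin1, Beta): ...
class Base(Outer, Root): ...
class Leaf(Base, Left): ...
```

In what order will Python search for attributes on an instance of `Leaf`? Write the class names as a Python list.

L[Leaf] = Leaf + merge(L[Base], L[Left], [Base Left])
  take Base:  [Base Outer Root Mixin1 Beta object] + [Left Outer Beta object] + [Base Left]
  take Left:  [Outer Root Mixin1 Beta object] + [Left Outer Beta object] + [Left]
  take Outer:  [Outer Root Mixin1 Beta object] + [Outer Beta object]
  take Root:  [Root Mixin1 Beta object] + [Beta object]
  take Mixin1:  [Mixin1 Beta object] + [Beta object]
  take Beta:  [Beta object] + [Beta object]
  take object:  [object] + [object]

[Leaf, Base, Left, Outer, Root, Mixin1, Beta, object]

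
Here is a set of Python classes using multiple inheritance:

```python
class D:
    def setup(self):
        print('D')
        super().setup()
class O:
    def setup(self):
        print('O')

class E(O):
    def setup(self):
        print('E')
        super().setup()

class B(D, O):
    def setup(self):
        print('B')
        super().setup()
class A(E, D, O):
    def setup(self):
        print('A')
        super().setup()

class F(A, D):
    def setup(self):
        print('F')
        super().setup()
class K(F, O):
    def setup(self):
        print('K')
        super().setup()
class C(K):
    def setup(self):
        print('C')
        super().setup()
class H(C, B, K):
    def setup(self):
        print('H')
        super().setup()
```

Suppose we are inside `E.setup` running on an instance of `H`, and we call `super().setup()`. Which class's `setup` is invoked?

L[H] = H + merge(L[C], L[B], L[K], [C B K])
  take C:  [C K F A E D O object] + [B D O object] + [K F A E D O object] + [C B K]
  take B:  [K F A E D O object] + [B D O object] + [K F A E D O object] + [B K]
  take K:  [K F A E D O object] + [D O object] + [K F A E D O object] + [K]
  take F:  [F A E D O object] + [D O object] + [F A E D O object]
  take A:  [A E D O object] + [D O object] + [A E D O object]
  take E:  [E D O object] + [D O object] + [E D O object]
  take D:  [D O object] + [D O object] + [D O object]
  take O:  [O object] + [O object] + [O object]
  take object:  [object] + [object] + [object]
MRO: H C B K F A E D O object
super() in E.setup on a H instance goes to the class after E in H's MRO: D.

D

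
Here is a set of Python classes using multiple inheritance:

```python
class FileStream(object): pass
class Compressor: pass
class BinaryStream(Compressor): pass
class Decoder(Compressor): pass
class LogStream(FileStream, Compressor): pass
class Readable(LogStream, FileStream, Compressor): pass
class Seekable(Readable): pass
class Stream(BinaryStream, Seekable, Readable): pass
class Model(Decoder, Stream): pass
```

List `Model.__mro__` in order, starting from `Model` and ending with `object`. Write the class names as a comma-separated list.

L[Model] = Model + merge(L[Decoder], L[Stream], [Decoder Stream])
  take Decoder:  [Decoder Compressor object] + [Stream BinaryStream Seekable Readable LogStream FileStream Compressor object] + [Decoder Stream]
  take Stream:  [Compressor object] + [Stream BinaryStream Seekable Readable LogStream FileStream Compressor object] + [Stream]
  take BinaryStream:  [Compressor object] + [BinaryStream Seekable Readable LogStream FileStream Compressor object]
  take Seekable:  [Compressor object] + [Seekable Readable LogStream FileStream Compressor object]
  take Readable:  [Compressor object] + [Readable LogStream FileStream Compressor object]
  take LogStream:  [Compressor object] + [LogStream FileStream Compressor object]
  take FileStream:  [Compressor object] + [FileStream Compressor object]
  take Compressor:  [Compressor object] + [Compressor object]
  take object:  [object] + [object]

Model, Decoder, Stream, BinaryStream, Seekable, Readable, LogStream, FileStream, Compressor, object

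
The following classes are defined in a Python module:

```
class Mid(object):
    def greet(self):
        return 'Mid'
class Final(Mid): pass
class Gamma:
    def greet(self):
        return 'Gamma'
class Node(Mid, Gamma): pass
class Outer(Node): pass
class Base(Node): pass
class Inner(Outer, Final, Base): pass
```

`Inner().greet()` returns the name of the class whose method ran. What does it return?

Mid

L[Inner] = Inner + merge(L[Outer], L[Final], L[Base], [Outer Final Base])
  take Outer:  [Outer Node Mid Gamma object] + [Final Mid object] + [Base Node Mid Gamma object] + [Outer Final Base]
  take Final:  [Node Mid Gamma object] + [Final Mid object] + [Base Node Mid Gamma object] + [Final Base]
  take Base:  [Node Mid Gamma object] + [Mid object] + [Base Node Mid Gamma object] + [Base]
  take Node:  [Node Mid Gamma object] + [Mid object] + [Node Mid Gamma object]
  take Mid:  [Mid Gamma object] + [Mid object] + [Mid Gamma object]
  take Gamma:  [Gamma object] + [object] + [Gamma object]
  take object:  [object] + [object] + [object]
MRO: Inner Outer Final Base Node Mid Gamma object
greet is defined in: Gamma, Mid. First along the MRO is Mid.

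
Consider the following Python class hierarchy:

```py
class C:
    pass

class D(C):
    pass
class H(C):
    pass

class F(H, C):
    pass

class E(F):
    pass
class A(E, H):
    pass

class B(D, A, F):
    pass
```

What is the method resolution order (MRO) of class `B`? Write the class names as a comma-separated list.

L[B] = B + merge(L[D], L[A], L[F], [D A F])
  take D:  [D C object] + [A E F H C object] + [F H C object] + [D A F]
  take A:  [C object] + [A E F H C object] + [F H C object] + [A F]
  take E:  [C object] + [E F H C object] + [F H C object] + [F]
  take F:  [C object] + [F H C object] + [F H C object] + [F]
  take H:  [C object] + [H C object] + [H C object]
  take C:  [C object] + [C object] + [C object]
  take object:  [object] + [object] + [object]

B, D, A, E, F, H, C, object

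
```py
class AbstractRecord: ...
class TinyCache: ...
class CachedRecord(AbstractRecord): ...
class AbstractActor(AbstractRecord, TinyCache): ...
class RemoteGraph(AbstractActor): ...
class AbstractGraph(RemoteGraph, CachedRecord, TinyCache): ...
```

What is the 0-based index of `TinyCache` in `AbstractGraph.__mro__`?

L[AbstractGraph] = AbstractGraph + merge(L[RemoteGraph], L[CachedRecord], L[TinyCache], [RemoteGraph CachedRecord TinyCache])
  take RemoteGraph:  [RemoteGraph AbstractActor AbstractRecord TinyCache object] + [CachedRecord AbstractRecord object] + [TinyCache object] + [RemoteGraph CachedRecord TinyCache]
  take AbstractActor:  [AbstractActor AbstractRecord TinyCache object] + [CachedRecord AbstractRecord object] + [TinyCache object] + [CachedRecord TinyCache]
  take CachedRecord:  [AbstractRecord TinyCache object] + [CachedRecord AbstractRecord object] + [TinyCache object] + [CachedRecord TinyCache]
  take AbstractRecord:  [AbstractRecord TinyCache object] + [AbstractRecord object] + [TinyCache object] + [TinyCache]
  take TinyCache:  [TinyCache object] + [object] + [TinyCache object] + [TinyCache]
  take object:  [object] + [object] + [object]
MRO: AbstractGraph RemoteGraph AbstractActor CachedRecord AbstractRecord TinyCache object
TinyCache sits at index 5.

5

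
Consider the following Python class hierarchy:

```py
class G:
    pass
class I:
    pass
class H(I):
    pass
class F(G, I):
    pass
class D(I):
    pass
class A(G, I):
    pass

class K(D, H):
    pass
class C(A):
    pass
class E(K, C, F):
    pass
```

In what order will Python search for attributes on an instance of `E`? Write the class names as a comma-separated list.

L[E] = E + merge(L[K], L[C], L[F], [K C F])
  take K:  [K D H I object] + [C A G I object] + [F G I object] + [K C F]
  take D:  [D H I object] + [C A G I object] + [F G I object] + [C F]
  take H:  [H I object] + [C A G I object] + [F G I object] + [C F]
  take C:  [I object] + [C A G I object] + [F G I object] + [C F]
  take A:  [I object] + [A G I object] + [F G I object] + [F]
  take F:  [I object] + [G I object] + [F G I object] + [F]
  take G:  [I object] + [G I object] + [G I object]
  take I:  [I object] + [I object] + [I object]
  take object:  [object] + [object] + [object]

E, K, D, H, C, A, F, G, I, object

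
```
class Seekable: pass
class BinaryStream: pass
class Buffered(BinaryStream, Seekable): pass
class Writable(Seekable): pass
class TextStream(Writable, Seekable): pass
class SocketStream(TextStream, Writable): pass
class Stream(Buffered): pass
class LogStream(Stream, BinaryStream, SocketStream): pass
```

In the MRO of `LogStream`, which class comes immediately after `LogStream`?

Stream

L[LogStream] = LogStream + merge(L[Stream], L[BinaryStream], L[SocketStream], [Stream BinaryStream SocketStream])
  take Stream:  [Stream Buffered BinaryStream Seekable object] + [BinaryStream object] + [SocketStream TextStream Writable Seekable object] + [Stream BinaryStream SocketStream]
  take Buffered:  [Buffered BinaryStream Seekable object] + [BinaryStream object] + [SocketStream TextStream Writable Seekable object] + [BinaryStream SocketStream]
  take BinaryStream:  [BinaryStream Seekable object] + [BinaryStream object] + [SocketStream TextStream Writable Seekable object] + [BinaryStream SocketStream]
  take SocketStream:  [Seekable object] + [object] + [SocketStream TextStream Writable Seekable object] + [SocketStream]
  take TextStream:  [Seekable object] + [object] + [TextStream Writable Seekable object]
  take Writable:  [Seekable object] + [object] + [Writable Seekable object]
  take Seekable:  [Seekable object] + [object] + [Seekable object]
  take object:  [object] + [object] + [object]
MRO: LogStream Stream Buffered BinaryStream SocketStream TextStream Writable Seekable object
LogStream is at position 0; next is Stream.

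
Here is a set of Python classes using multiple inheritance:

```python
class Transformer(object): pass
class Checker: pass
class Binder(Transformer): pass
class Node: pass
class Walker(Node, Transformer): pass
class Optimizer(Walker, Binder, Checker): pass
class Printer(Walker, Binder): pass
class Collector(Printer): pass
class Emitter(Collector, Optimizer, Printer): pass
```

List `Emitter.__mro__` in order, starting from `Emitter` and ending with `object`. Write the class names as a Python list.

[Emitter, Collector, Optimizer, Printer, Walker, Node, Binder, Transformer, Checker, object]

L[Emitter] = Emitter + merge(L[Collector], L[Optimizer], L[Printer], [Collector Optimizer Printer])
  take Collector:  [Collector Printer Walker Node Binder Transformer object] + [Optimizer Walker Node Binder Transformer Checker object] + [Printer Walker Node Binder Transformer object] + [Collector Optimizer Printer]
  take Optimizer:  [Printer Walker Node Binder Transformer object] + [Optimizer Walker Node Binder Transformer Checker object] + [Printer Walker Node Binder Transformer object] + [Optimizer Printer]
  take Printer:  [Printer Walker Node Binder Transformer object] + [Walker Node Binder Transformer Checker object] + [Printer Walker Node Binder Transformer object] + [Printer]
  take Walker:  [Walker Node Binder Transformer object] + [Walker Node Binder Transformer Checker object] + [Walker Node Binder Transformer object]
  take Node:  [Node Binder Transformer object] + [Node Binder Transformer Checker object] + [Node Binder Transformer object]
  take Binder:  [Binder Transformer object] + [Binder Transformer Checker object] + [Binder Transformer object]
  take Transformer:  [Transformer object] + [Transformer Checker object] + [Transformer object]
  take Checker:  [object] + [Checker object] + [object]
  take object:  [object] + [object] + [object]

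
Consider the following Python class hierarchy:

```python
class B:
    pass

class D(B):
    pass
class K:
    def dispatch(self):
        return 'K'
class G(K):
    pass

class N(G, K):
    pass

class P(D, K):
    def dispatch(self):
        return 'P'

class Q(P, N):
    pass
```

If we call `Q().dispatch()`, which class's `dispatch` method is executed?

L[Q] = Q + merge(L[P], L[N], [P N])
  take P:  [P D B K object] + [N G K object] + [P N]
  take D:  [D B K object] + [N G K object] + [N]
  take B:  [B K object] + [N G K object] + [N]
  take N:  [K object] + [N G K object] + [N]
  take G:  [K object] + [G K object]
  take K:  [K object] + [K object]
  take object:  [object] + [object]
MRO: Q P D B N G K object
dispatch is defined in: K, P. First along the MRO is P.

P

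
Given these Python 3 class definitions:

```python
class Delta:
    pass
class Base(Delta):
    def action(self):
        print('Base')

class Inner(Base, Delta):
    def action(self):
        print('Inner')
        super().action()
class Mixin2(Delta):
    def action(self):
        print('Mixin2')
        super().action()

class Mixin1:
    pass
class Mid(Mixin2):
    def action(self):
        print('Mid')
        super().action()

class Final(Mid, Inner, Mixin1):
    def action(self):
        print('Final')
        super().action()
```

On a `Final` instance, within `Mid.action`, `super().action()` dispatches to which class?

L[Final] = Final + merge(L[Mid], L[Inner], L[Mixin1], [Mid Inner Mixin1])
  take Mid:  [Mid Mixin2 Delta object] + [Inner Base Delta object] + [Mixin1 object] + [Mid Inner Mixin1]
  take Mixin2:  [Mixin2 Delta object] + [Inner Base Delta object] + [Mixin1 object] + [Inner Mixin1]
  take Inner:  [Delta object] + [Inner Base Delta object] + [Mixin1 object] + [Inner Mixin1]
  take Base:  [Delta object] + [Base Delta object] + [Mixin1 object] + [Mixin1]
  take Delta:  [Delta object] + [Delta object] + [Mixin1 object] + [Mixin1]
  take Mixin1:  [object] + [object] + [Mixin1 object] + [Mixin1]
  take object:  [object] + [object] + [object]
MRO: Final Mid Mixin2 Inner Base Delta Mixin1 object
super() in Mid.action on a Final instance goes to the class after Mid in Final's MRO: Mixin2.

Mixin2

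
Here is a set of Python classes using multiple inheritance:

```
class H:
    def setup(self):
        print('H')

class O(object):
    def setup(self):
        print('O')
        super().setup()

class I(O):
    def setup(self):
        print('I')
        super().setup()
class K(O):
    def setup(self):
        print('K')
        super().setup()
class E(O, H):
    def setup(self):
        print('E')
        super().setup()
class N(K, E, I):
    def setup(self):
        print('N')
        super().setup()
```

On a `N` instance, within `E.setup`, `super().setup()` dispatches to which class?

I

L[N] = N + merge(L[K], L[E], L[I], [K E I])
  take K:  [K O object] + [E O H object] + [I O object] + [K E I]
  take E:  [O object] + [E O H object] + [I O object] + [E I]
  take I:  [O object] + [O H object] + [I O object] + [I]
  take O:  [O object] + [O H object] + [O object]
  take H:  [object] + [H object] + [object]
  take object:  [object] + [object] + [object]
MRO: N K E I O H object
super() in E.setup on a N instance goes to the class after E in N's MRO: I.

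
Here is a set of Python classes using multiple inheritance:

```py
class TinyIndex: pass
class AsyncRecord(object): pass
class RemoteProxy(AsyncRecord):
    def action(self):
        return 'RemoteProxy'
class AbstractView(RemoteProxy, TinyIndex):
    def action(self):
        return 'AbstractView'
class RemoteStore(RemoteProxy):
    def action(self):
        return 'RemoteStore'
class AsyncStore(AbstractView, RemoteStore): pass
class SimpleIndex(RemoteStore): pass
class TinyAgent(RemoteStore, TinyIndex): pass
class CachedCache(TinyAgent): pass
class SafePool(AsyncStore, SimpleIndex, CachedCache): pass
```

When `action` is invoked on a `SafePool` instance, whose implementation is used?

AbstractView

L[SafePool] = SafePool + merge(L[AsyncStore], L[SimpleIndex], L[CachedCache], [AsyncStore SimpleIndex CachedCache])
  take AsyncStore:  [AsyncStore AbstractView RemoteStore RemoteProxy AsyncRecord TinyIndex object] + [SimpleIndex RemoteStore RemoteProxy AsyncRecord object] + [CachedCache TinyAgent RemoteStore RemoteProxy AsyncRecord TinyIndex object] + [AsyncStore SimpleIndex CachedCache]
  take AbstractView:  [AbstractView RemoteStore RemoteProxy AsyncRecord TinyIndex object] + [SimpleIndex RemoteStore RemoteProxy AsyncRecord object] + [CachedCache TinyAgent RemoteStore RemoteProxy AsyncRecord TinyIndex object] + [SimpleIndex CachedCache]
  take SimpleIndex:  [RemoteStore RemoteProxy AsyncRecord TinyIndex object] + [SimpleIndex RemoteStore RemoteProxy AsyncRecord object] + [CachedCache TinyAgent RemoteStore RemoteProxy AsyncRecord TinyIndex object] + [SimpleIndex CachedCache]
  take CachedCache:  [RemoteStore RemoteProxy AsyncRecord TinyIndex object] + [RemoteStore RemoteProxy AsyncRecord object] + [CachedCache TinyAgent RemoteStore RemoteProxy AsyncRecord TinyIndex object] + [CachedCache]
  take TinyAgent:  [RemoteStore RemoteProxy AsyncRecord TinyIndex object] + [RemoteStore RemoteProxy AsyncRecord object] + [TinyAgent RemoteStore RemoteProxy AsyncRecord TinyIndex object]
  take RemoteStore:  [RemoteStore RemoteProxy AsyncRecord TinyIndex object] + [RemoteStore RemoteProxy AsyncRecord object] + [RemoteStore RemoteProxy AsyncRecord TinyIndex object]
  take RemoteProxy:  [RemoteProxy AsyncRecord TinyIndex object] + [RemoteProxy AsyncRecord object] + [RemoteProxy AsyncRecord TinyIndex object]
  take AsyncRecord:  [AsyncRecord TinyIndex object] + [AsyncRecord object] + [AsyncRecord TinyIndex object]
  take TinyIndex:  [TinyIndex object] + [object] + [TinyIndex object]
  take object:  [object] + [object] + [object]
MRO: SafePool AsyncStore AbstractView SimpleIndex CachedCache TinyAgent RemoteStore RemoteProxy AsyncRecord TinyIndex object
action is defined in: AbstractView, RemoteProxy, RemoteStore. First along the MRO is AbstractView.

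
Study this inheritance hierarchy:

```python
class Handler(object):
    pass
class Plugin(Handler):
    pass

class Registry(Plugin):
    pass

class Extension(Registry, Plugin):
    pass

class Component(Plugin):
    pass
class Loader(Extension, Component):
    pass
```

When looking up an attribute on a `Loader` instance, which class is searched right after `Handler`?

L[Loader] = Loader + merge(L[Extension], L[Component], [Extension Component])
  take Extension:  [Extension Registry Plugin Handler object] + [Component Plugin Handler object] + [Extension Component]
  take Registry:  [Registry Plugin Handler object] + [Component Plugin Handler object] + [Component]
  take Component:  [Plugin Handler object] + [Component Plugin Handler object] + [Component]
  take Plugin:  [Plugin Handler object] + [Plugin Handler object]
  take Handler:  [Handler object] + [Handler object]
  take object:  [object] + [object]
MRO: Loader Extension Registry Component Plugin Handler object
Handler is at position 5; next is object.

object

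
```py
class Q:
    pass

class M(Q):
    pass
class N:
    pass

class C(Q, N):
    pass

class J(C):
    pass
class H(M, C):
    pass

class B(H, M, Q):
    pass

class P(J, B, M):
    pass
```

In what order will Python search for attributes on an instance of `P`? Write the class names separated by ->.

L[P] = P + merge(L[J], L[B], L[M], [J B M])
  take J:  [J C Q N object] + [B H M C Q N object] + [M Q object] + [J B M]
  take B:  [C Q N object] + [B H M C Q N object] + [M Q object] + [B M]
  take H:  [C Q N object] + [H M C Q N object] + [M Q object] + [M]
  take M:  [C Q N object] + [M C Q N object] + [M Q object] + [M]
  take C:  [C Q N object] + [C Q N object] + [Q object]
  take Q:  [Q N object] + [Q N object] + [Q object]
  take N:  [N object] + [N object] + [object]
  take object:  [object] + [object] + [object]

P -> J -> B -> H -> M -> C -> Q -> N -> object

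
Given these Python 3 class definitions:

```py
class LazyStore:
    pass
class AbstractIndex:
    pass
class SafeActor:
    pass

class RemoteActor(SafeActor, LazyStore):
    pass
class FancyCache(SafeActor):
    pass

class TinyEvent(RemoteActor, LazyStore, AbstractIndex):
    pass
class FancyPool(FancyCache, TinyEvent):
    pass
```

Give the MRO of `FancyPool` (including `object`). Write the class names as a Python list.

[FancyPool, FancyCache, TinyEvent, RemoteActor, SafeActor, LazyStore, AbstractIndex, object]

L[FancyPool] = FancyPool + merge(L[FancyCache], L[TinyEvent], [FancyCache TinyEvent])
  take FancyCache:  [FancyCache SafeActor object] + [TinyEvent RemoteActor SafeActor LazyStore AbstractIndex object] + [FancyCache TinyEvent]
  take TinyEvent:  [SafeActor object] + [TinyEvent RemoteActor SafeActor LazyStore AbstractIndex object] + [TinyEvent]
  take RemoteActor:  [SafeActor object] + [RemoteActor SafeActor LazyStore AbstractIndex object]
  take SafeActor:  [SafeActor object] + [SafeActor LazyStore AbstractIndex object]
  take LazyStore:  [object] + [LazyStore AbstractIndex object]
  take AbstractIndex:  [object] + [AbstractIndex object]
  take object:  [object] + [object]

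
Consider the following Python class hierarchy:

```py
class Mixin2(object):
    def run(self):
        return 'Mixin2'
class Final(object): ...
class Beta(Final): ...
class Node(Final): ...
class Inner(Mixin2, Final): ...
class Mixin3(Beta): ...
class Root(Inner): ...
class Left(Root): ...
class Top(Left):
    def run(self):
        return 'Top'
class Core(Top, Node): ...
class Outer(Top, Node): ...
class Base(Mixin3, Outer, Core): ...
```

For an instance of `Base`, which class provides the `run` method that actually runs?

Top

L[Base] = Base + merge(L[Mixin3], L[Outer], L[Core], [Mixin3 Outer Core])
  take Mixin3:  [Mixin3 Beta Final object] + [Outer Top Left Root Inner Mixin2 Node Final object] + [Core Top Left Root Inner Mixin2 Node Final object] + [Mixin3 Outer Core]
  take Beta:  [Beta Final object] + [Outer Top Left Root Inner Mixin2 Node Final object] + [Core Top Left Root Inner Mixin2 Node Final object] + [Outer Core]
  take Outer:  [Final object] + [Outer Top Left Root Inner Mixin2 Node Final object] + [Core Top Left Root Inner Mixin2 Node Final object] + [Outer Core]
  take Core:  [Final object] + [Top Left Root Inner Mixin2 Node Final object] + [Core Top Left Root Inner Mixin2 Node Final object] + [Core]
  take Top:  [Final object] + [Top Left Root Inner Mixin2 Node Final object] + [Top Left Root Inner Mixin2 Node Final object]
  take Left:  [Final object] + [Left Root Inner Mixin2 Node Final object] + [Left Root Inner Mixin2 Node Final object]
  take Root:  [Final object] + [Root Inner Mixin2 Node Final object] + [Root Inner Mixin2 Node Final object]
  take Inner:  [Final object] + [Inner Mixin2 Node Final object] + [Inner Mixin2 Node Final object]
  take Mixin2:  [Final object] + [Mixin2 Node Final object] + [Mixin2 Node Final object]
  take Node:  [Final object] + [Node Final object] + [Node Final object]
  take Final:  [Final object] + [Final object] + [Final object]
  take object:  [object] + [object] + [object]
MRO: Base Mixin3 Beta Outer Core Top Left Root Inner Mixin2 Node Final object
run is defined in: Mixin2, Top. First along the MRO is Top.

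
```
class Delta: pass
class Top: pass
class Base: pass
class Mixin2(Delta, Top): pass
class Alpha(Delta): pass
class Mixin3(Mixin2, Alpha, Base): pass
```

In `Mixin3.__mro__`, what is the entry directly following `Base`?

L[Mixin3] = Mixin3 + merge(L[Mixin2], L[Alpha], L[Base], [Mixin2 Alpha Base])
  take Mixin2:  [Mixin2 Delta Top object] + [Alpha Delta object] + [Base object] + [Mixin2 Alpha Base]
  take Alpha:  [Delta Top object] + [Alpha Delta object] + [Base object] + [Alpha Base]
  take Delta:  [Delta Top object] + [Delta object] + [Base object] + [Base]
  take Top:  [Top object] + [object] + [Base object] + [Base]
  take Base:  [object] + [object] + [Base object] + [Base]
  take object:  [object] + [object] + [object]
MRO: Mixin3 Mixin2 Alpha Delta Top Base object
Base is at position 5; next is object.

object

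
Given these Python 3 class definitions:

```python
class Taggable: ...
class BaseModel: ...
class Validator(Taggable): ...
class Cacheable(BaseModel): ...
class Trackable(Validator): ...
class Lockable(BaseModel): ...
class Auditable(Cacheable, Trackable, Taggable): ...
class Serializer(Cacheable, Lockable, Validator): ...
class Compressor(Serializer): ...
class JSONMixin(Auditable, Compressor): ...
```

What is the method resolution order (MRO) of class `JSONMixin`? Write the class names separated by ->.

L[JSONMixin] = JSONMixin + merge(L[Auditable], L[Compressor], [Auditable Compressor])
  take Auditable:  [Auditable Cacheable BaseModel Trackable Validator Taggable object] + [Compressor Serializer Cacheable Lockable BaseModel Validator Taggable object] + [Auditable Compressor]
  take Compressor:  [Cacheable BaseModel Trackable Validator Taggable object] + [Compressor Serializer Cacheable Lockable BaseModel Validator Taggable object] + [Compressor]
  take Serializer:  [Cacheable BaseModel Trackable Validator Taggable object] + [Serializer Cacheable Lockable BaseModel Validator Taggable object]
  take Cacheable:  [Cacheable BaseModel Trackable Validator Taggable object] + [Cacheable Lockable BaseModel Validator Taggable object]
  take Lockable:  [BaseModel Trackable Validator Taggable object] + [Lockable BaseModel Validator Taggable object]
  take BaseModel:  [BaseModel Trackable Validator Taggable object] + [BaseModel Validator Taggable object]
  take Trackable:  [Trackable Validator Taggable object] + [Validator Taggable object]
  take Validator:  [Validator Taggable object] + [Validator Taggable object]
  take Taggable:  [Taggable object] + [Taggable object]
  take object:  [object] + [object]

JSONMixin -> Auditable -> Compressor -> Serializer -> Cacheable -> Lockable -> BaseModel -> Trackable -> Validator -> Taggable -> object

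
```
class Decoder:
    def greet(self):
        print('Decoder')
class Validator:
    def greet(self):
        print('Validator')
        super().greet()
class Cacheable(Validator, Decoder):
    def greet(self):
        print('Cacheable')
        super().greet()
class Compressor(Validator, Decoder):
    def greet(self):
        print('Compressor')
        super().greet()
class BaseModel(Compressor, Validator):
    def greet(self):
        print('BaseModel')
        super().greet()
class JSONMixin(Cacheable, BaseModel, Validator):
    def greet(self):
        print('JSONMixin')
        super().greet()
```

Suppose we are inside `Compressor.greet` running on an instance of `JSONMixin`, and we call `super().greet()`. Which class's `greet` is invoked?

Validator

L[JSONMixin] = JSONMixin + merge(L[Cacheable], L[BaseModel], L[Validator], [Cacheable BaseModel Validator])
  take Cacheable:  [Cacheable Validator Decoder object] + [BaseModel Compressor Validator Decoder object] + [Validator object] + [Cacheable BaseModel Validator]
  take BaseModel:  [Validator Decoder object] + [BaseModel Compressor Validator Decoder object] + [Validator object] + [BaseModel Validator]
  take Compressor:  [Validator Decoder object] + [Compressor Validator Decoder object] + [Validator object] + [Validator]
  take Validator:  [Validator Decoder object] + [Validator Decoder object] + [Validator object] + [Validator]
  take Decoder:  [Decoder object] + [Decoder object] + [object]
  take object:  [object] + [object] + [object]
MRO: JSONMixin Cacheable BaseModel Compressor Validator Decoder object
super() in Compressor.greet on a JSONMixin instance goes to the class after Compressor in JSONMixin's MRO: Validator.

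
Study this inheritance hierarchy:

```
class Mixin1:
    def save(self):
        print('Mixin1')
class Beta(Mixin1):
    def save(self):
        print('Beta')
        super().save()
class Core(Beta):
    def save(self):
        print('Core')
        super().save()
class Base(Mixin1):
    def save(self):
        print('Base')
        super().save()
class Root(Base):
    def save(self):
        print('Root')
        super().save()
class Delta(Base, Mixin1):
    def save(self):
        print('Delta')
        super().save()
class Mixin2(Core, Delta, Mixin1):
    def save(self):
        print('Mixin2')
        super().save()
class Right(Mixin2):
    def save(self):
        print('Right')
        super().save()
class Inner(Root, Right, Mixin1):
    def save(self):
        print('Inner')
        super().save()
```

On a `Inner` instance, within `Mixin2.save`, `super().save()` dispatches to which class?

L[Inner] = Inner + merge(L[Root], L[Right], L[Mixin1], [Root Right Mixin1])
  take Root:  [Root Base Mixin1 object] + [Right Mixin2 Core Beta Delta Base Mixin1 object] + [Mixin1 object] + [Root Right Mixin1]
  take Right:  [Base Mixin1 object] + [Right Mixin2 Core Beta Delta Base Mixin1 object] + [Mixin1 object] + [Right Mixin1]
  take Mixin2:  [Base Mixin1 object] + [Mixin2 Core Beta Delta Base Mixin1 object] + [Mixin1 object] + [Mixin1]
  take Core:  [Base Mixin1 object] + [Core Beta Delta Base Mixin1 object] + [Mixin1 object] + [Mixin1]
  take Beta:  [Base Mixin1 object] + [Beta Delta Base Mixin1 object] + [Mixin1 object] + [Mixin1]
  take Delta:  [Base Mixin1 object] + [Delta Base Mixin1 object] + [Mixin1 object] + [Mixin1]
  take Base:  [Base Mixin1 object] + [Base Mixin1 object] + [Mixin1 object] + [Mixin1]
  take Mixin1:  [Mixin1 object] + [Mixin1 object] + [Mixin1 object] + [Mixin1]
  take object:  [object] + [object] + [object]
MRO: Inner Root Right Mixin2 Core Beta Delta Base Mixin1 object
super() in Mixin2.save on a Inner instance goes to the class after Mixin2 in Inner's MRO: Core.

Core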